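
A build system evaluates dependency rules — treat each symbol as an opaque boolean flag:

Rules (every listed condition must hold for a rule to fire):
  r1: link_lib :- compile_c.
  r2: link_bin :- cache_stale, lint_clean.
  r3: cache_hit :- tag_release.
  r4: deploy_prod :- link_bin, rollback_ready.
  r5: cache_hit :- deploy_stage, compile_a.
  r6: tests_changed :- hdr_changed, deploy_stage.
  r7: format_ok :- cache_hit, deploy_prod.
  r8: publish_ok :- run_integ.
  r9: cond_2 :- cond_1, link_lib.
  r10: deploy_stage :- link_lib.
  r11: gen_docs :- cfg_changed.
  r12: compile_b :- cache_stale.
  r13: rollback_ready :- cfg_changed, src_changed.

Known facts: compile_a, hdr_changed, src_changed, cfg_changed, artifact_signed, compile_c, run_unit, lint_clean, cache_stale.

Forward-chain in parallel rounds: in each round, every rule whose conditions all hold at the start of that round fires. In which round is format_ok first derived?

4

Round 1 — r1, r2, r11, r12, r13, derive link_lib, link_bin, gen_docs, compile_b, rollback_ready.
Round 2 — r4, r10, derive deploy_prod, deploy_stage.
Round 3 — r5, r6, derive cache_hit, tests_changed.
Round 4 — r7, derive format_ok.
format_ok first appears in round 4.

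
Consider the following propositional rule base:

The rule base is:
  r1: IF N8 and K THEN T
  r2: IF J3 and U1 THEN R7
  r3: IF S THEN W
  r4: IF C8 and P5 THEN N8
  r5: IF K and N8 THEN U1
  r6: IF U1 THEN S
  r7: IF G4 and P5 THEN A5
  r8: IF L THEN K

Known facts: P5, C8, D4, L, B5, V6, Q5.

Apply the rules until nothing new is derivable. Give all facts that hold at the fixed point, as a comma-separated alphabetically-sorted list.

Round 1: r4 [IF C8 and P5 THEN N8]; r8 [IF L THEN K]. Adds N8, K.
Round 2: r1 [IF N8 and K THEN T]; r5 [IF K and N8 THEN U1]. Adds T, U1.
Round 3: r6 [IF U1 THEN S]. Adds S.
Round 4: r3 [IF S THEN W]. Adds W.

B5, C8, D4, K, L, N8, P5, Q5, S, T, U1, V6, W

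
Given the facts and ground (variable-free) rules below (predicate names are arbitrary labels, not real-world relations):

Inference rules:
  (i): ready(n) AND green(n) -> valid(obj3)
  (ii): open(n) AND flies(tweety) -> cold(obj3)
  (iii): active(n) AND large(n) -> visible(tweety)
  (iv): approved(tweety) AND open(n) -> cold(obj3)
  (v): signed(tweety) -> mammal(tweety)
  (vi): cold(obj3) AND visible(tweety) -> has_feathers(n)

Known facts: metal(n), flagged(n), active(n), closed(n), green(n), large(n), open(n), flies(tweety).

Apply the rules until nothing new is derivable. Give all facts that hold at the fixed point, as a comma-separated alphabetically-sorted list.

active(n), closed(n), cold(obj3), flagged(n), flies(tweety), green(n), has_feathers(n), large(n), metal(n), open(n), visible(tweety)

Round 1: (ii) [open(n) AND flies(tweety) -> cold(obj3)]; (iii) [active(n) AND large(n) -> visible(tweety)]. Adds cold(obj3), visible(tweety).
Round 2: (vi) [cold(obj3) AND visible(tweety) -> has_feathers(n)]. Adds has_feathers(n).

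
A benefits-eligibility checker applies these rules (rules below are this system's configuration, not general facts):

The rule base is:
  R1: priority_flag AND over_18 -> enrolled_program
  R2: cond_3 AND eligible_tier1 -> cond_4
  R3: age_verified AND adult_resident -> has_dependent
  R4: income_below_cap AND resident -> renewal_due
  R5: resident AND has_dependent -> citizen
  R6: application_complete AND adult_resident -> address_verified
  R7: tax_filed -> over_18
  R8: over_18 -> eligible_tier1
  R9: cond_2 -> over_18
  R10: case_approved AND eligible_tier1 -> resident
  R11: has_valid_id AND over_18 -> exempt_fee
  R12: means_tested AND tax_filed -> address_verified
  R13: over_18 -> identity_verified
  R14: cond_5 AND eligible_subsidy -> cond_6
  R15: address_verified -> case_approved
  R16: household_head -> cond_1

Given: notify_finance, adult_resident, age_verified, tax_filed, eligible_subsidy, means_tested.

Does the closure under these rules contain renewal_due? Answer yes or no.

no

Round 1 — R3, R7, R12, derive has_dependent, over_18, address_verified.
Round 2 — R8, R13, R15, derive eligible_tier1, identity_verified, case_approved.
Round 3 — R10, derive resident.
Round 4 — R5, derive citizen.
Fixed point reached. renewal_due is concluded only by R4; R4 needs income_below_cap (never derived).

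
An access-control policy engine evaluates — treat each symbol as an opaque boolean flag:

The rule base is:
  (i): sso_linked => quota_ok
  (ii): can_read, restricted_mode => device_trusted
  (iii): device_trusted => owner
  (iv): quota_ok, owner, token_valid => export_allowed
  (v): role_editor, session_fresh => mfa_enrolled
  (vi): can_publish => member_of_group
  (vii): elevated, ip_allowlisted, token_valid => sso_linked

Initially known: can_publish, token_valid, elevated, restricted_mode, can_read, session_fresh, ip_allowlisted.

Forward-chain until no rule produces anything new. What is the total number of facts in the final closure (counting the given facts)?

13

Round 1: (ii) [can_read, restricted_mode => device_trusted]; (vi) [can_publish => member_of_group]; (vii) [elevated, ip_allowlisted, token_valid => sso_linked]. Adds device_trusted, member_of_group, sso_linked.
Round 2: (i) [sso_linked => quota_ok]; (iii) [device_trusted => owner]. Adds quota_ok, owner.
Round 3: (iv) [quota_ok, owner, token_valid => export_allowed]. Adds export_allowed.
Closure: {can_publish, can_read, device_trusted, elevated, export_allowed, ip_allowlisted, member_of_group, owner, quota_ok, restricted_mode, session_fresh, sso_linked, token_valid} — 13 facts.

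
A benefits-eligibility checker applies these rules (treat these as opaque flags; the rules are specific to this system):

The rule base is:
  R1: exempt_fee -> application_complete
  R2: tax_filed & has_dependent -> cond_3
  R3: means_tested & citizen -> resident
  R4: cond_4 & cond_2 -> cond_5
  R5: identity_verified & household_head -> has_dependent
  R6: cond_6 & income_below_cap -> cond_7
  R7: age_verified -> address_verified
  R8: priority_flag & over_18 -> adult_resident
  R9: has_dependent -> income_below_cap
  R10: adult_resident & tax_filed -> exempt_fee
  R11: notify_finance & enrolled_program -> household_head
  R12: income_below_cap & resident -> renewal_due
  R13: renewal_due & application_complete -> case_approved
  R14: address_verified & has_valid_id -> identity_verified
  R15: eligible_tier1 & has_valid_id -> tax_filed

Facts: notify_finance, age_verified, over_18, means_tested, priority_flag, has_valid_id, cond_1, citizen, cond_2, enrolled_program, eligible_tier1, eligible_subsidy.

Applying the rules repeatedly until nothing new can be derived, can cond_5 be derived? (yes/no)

Round 1 fires R3, R7, R8, R11, R15, giving resident, address_verified, adult_resident, household_head, tax_filed.
Round 2 fires R10, R14, giving exempt_fee, identity_verified.
Round 3 fires R1, R5, giving application_complete, has_dependent.
Round 4 fires R2, R9, giving cond_3, income_below_cap.
Round 5 fires R12, giving renewal_due.
Round 6 fires R13, giving case_approved.
Fixed point reached. cond_5 is concluded only by R4; R4 needs cond_4 (never derived).

no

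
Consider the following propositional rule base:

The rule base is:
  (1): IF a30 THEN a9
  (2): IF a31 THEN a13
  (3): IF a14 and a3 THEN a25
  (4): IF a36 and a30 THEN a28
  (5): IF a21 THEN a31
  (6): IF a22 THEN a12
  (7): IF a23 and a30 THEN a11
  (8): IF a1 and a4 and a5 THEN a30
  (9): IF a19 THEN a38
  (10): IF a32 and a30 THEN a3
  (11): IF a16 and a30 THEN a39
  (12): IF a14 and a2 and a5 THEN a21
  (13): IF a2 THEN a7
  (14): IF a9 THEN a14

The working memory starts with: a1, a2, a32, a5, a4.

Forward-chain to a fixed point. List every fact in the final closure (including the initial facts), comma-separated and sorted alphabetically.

[1] (8) [IF a1 and a4 and a5 THEN a30]; (13) [IF a2 THEN a7]. ⇒ new: a30, a7.
[2] (1) [IF a30 THEN a9]; (10) [IF a32 and a30 THEN a3]. ⇒ new: a9, a3.
[3] (14) [IF a9 THEN a14]. ⇒ new: a14.
[4] (3) [IF a14 and a3 THEN a25]; (12) [IF a14 and a2 and a5 THEN a21]. ⇒ new: a25, a21.
[5] (5) [IF a21 THEN a31]. ⇒ new: a31.
[6] (2) [IF a31 THEN a13]. ⇒ new: a13.

a1, a13, a14, a2, a21, a25, a3, a30, a31, a32, a4, a5, a7, a9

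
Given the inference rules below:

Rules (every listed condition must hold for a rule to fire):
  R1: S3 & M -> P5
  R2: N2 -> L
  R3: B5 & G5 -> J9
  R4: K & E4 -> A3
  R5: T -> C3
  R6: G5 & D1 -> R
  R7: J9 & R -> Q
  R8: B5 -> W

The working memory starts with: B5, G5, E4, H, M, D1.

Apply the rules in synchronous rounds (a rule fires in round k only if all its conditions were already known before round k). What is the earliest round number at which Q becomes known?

2

Round 1 fires R3, R6, R8, giving J9, R, W.
Round 2 fires R7, giving Q.
Q first appears in round 2.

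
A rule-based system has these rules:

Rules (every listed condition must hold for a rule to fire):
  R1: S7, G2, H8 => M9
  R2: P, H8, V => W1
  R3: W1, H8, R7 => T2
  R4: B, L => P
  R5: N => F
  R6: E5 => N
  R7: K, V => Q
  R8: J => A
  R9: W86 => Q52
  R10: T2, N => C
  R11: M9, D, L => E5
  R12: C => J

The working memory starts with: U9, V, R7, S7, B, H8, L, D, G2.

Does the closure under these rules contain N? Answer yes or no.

Round 1: R1 [S7, G2, H8 => M9]; R4 [B, L => P]. Adds M9, P.
Round 2: R2 [P, H8, V => W1]; R11 [M9, D, L => E5]. Adds W1, E5.
Round 3: R3 [W1, H8, R7 => T2]; R6 [E5 => N]. Adds T2, N.
Round 4: R5 [N => F]; R10 [T2, N => C]. Adds F, C.
Round 5: R12 [C => J]. Adds J.
Round 6: R8 [J => A]. Adds A.
N appears in round 3, so it is derivable.

yes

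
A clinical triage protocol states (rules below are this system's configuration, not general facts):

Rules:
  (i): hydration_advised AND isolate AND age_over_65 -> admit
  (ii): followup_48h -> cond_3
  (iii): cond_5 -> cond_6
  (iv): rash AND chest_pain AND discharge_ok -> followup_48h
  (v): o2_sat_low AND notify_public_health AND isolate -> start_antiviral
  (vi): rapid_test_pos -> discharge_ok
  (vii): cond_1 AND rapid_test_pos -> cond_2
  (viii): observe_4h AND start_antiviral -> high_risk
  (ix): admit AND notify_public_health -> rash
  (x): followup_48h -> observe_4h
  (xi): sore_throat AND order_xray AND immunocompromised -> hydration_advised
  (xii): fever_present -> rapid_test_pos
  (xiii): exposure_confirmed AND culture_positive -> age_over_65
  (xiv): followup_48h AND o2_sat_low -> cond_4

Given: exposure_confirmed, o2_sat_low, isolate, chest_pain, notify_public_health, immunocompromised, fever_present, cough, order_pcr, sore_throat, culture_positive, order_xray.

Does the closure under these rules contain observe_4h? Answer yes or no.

Round 1: (v) [o2_sat_low AND notify_public_health AND isolate -> start_antiviral]; (xi) [sore_throat AND order_xray AND immunocompromised -> hydration_advised]; (xii) [fever_present -> rapid_test_pos]; (xiii) [exposure_confirmed AND culture_positive -> age_over_65]. Adds start_antiviral, hydration_advised, rapid_test_pos, age_over_65.
Round 2: (i) [hydration_advised AND isolate AND age_over_65 -> admit]; (vi) [rapid_test_pos -> discharge_ok]. Adds admit, discharge_ok.
Round 3: (ix) [admit AND notify_public_health -> rash]. Adds rash.
Round 4: (iv) [rash AND chest_pain AND discharge_ok -> followup_48h]. Adds followup_48h.
Round 5: (ii) [followup_48h -> cond_3]; (x) [followup_48h -> observe_4h]; (xiv) [followup_48h AND o2_sat_low -> cond_4]. Adds cond_3, observe_4h, cond_4.
Round 6: (viii) [observe_4h AND start_antiviral -> high_risk]. Adds high_risk.
observe_4h appears in round 5, so it is derivable.

yes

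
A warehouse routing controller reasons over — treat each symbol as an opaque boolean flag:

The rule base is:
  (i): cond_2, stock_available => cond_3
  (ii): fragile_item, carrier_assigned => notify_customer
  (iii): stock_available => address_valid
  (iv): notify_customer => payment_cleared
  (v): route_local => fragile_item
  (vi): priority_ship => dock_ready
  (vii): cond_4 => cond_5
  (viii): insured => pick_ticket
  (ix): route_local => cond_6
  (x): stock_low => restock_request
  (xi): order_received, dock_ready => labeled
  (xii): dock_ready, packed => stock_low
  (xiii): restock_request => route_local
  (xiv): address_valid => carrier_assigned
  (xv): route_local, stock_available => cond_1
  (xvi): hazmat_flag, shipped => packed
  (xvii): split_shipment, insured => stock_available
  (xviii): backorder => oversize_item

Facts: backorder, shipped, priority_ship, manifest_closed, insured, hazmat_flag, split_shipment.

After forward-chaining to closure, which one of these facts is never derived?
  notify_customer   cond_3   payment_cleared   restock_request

cond_3

Round 1 — (vi), (viii), (xvi), (xvii), (xviii), derive dock_ready, pick_ticket, packed, stock_available, oversize_item.
Round 2 — (iii), (xii), derive address_valid, stock_low.
Round 3 — (x), (xiv), derive restock_request, carrier_assigned.
Round 4 — (xiii), derive route_local.
Round 5 — (v), (ix), (xv), derive fragile_item, cond_6, cond_1.
Round 6 — (ii), derive notify_customer.
Round 7 — (iv), derive payment_cleared.
Derived: restock_request (round 3), payment_cleared (round 7), notify_customer (round 6). cond_3 never appears in any round.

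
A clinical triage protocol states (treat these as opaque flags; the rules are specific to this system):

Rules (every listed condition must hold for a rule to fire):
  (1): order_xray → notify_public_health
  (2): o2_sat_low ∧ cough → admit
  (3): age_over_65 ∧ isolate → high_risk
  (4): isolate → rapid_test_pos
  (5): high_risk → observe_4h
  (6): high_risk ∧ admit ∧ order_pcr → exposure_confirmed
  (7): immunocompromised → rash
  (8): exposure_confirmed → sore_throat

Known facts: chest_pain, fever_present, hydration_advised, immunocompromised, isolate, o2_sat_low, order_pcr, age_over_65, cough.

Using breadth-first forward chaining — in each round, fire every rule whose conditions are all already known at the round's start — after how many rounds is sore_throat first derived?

Round 1: (2) [o2_sat_low ∧ cough → admit]; (3) [age_over_65 ∧ isolate → high_risk]; (4) [isolate → rapid_test_pos]; (7) [immunocompromised → rash]. New: admit, high_risk, rapid_test_pos, rash.
Round 2: (5) [high_risk → observe_4h]; (6) [high_risk ∧ admit ∧ order_pcr → exposure_confirmed]. New: observe_4h, exposure_confirmed.
Round 3: (8) [exposure_confirmed → sore_throat]. New: sore_throat.
sore_throat first appears in round 3.

3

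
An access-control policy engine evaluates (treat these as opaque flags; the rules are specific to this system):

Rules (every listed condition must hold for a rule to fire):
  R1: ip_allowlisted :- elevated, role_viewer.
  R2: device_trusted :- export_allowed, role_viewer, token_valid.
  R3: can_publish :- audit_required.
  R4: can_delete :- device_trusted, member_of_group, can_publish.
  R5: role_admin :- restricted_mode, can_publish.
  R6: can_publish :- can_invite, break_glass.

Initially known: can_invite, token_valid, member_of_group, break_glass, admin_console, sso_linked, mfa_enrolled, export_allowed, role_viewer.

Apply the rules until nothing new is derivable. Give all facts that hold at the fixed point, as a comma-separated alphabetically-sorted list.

admin_console, break_glass, can_delete, can_invite, can_publish, device_trusted, export_allowed, member_of_group, mfa_enrolled, role_viewer, sso_linked, token_valid

Round 1 fires R2, R6, giving device_trusted, can_publish.
Round 2 fires R4, giving can_delete.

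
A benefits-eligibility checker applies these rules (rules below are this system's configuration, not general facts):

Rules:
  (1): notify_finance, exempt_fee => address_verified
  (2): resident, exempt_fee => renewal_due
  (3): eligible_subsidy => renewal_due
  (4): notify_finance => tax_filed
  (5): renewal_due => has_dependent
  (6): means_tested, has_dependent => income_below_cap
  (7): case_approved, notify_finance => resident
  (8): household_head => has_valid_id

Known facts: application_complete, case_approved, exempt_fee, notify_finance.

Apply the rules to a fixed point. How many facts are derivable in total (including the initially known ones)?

9

[1] (1) [notify_finance, exempt_fee => address_verified]; (4) [notify_finance => tax_filed]; (7) [case_approved, notify_finance => resident]. ⇒ new: address_verified, tax_filed, resident.
[2] (2) [resident, exempt_fee => renewal_due]. ⇒ new: renewal_due.
[3] (5) [renewal_due => has_dependent]. ⇒ new: has_dependent.
Closure: {address_verified, application_complete, case_approved, exempt_fee, has_dependent, notify_finance, renewal_due, resident, tax_filed} — 9 facts.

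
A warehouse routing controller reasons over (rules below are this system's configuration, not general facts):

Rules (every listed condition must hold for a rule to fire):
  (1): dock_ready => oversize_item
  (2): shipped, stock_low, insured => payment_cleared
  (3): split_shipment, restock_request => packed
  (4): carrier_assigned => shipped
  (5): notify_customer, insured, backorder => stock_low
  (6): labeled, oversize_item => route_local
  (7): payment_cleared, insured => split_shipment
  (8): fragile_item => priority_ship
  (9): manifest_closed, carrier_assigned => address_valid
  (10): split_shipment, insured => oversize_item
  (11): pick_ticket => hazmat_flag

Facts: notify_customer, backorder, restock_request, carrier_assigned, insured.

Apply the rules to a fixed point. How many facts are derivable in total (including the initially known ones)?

Round 1: (4) [carrier_assigned => shipped]; (5) [notify_customer, insured, backorder => stock_low]. New: shipped, stock_low.
Round 2: (2) [shipped, stock_low, insured => payment_cleared]. New: payment_cleared.
Round 3: (7) [payment_cleared, insured => split_shipment]. New: split_shipment.
Round 4: (3) [split_shipment, restock_request => packed]; (10) [split_shipment, insured => oversize_item]. New: packed, oversize_item.
Closure: {backorder, carrier_assigned, insured, notify_customer, oversize_item, packed, payment_cleared, restock_request, shipped, split_shipment, stock_low} — 11 facts.

11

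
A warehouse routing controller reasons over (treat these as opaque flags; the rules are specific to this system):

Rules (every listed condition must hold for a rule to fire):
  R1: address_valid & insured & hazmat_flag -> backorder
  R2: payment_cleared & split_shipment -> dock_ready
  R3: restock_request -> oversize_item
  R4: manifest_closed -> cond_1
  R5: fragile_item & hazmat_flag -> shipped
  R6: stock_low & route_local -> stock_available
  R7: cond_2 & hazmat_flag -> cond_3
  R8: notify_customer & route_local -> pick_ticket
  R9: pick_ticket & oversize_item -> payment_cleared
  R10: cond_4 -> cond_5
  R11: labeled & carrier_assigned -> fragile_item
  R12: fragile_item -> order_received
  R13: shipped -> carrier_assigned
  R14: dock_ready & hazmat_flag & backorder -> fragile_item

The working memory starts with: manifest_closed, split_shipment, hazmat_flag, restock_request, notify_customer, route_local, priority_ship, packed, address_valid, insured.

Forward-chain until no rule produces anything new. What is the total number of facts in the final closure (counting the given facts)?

[1] R1 [address_valid & insured & hazmat_flag -> backorder]; R3 [restock_request -> oversize_item]; R4 [manifest_closed -> cond_1]; R8 [notify_customer & route_local -> pick_ticket]. ⇒ new: backorder, oversize_item, cond_1, pick_ticket.
[2] R9 [pick_ticket & oversize_item -> payment_cleared]. ⇒ new: payment_cleared.
[3] R2 [payment_cleared & split_shipment -> dock_ready]. ⇒ new: dock_ready.
[4] R14 [dock_ready & hazmat_flag & backorder -> fragile_item]. ⇒ new: fragile_item.
[5] R5 [fragile_item & hazmat_flag -> shipped]; R12 [fragile_item -> order_received]. ⇒ new: shipped, order_received.
[6] R13 [shipped -> carrier_assigned]. ⇒ new: carrier_assigned.
Closure: {address_valid, backorder, carrier_assigned, cond_1, dock_ready, fragile_item, hazmat_flag, insured, manifest_closed, notify_customer, order_received, oversize_item, packed, payment_cleared, pick_ticket, priority_ship, restock_request, route_local, shipped, split_shipment} — 20 facts.

20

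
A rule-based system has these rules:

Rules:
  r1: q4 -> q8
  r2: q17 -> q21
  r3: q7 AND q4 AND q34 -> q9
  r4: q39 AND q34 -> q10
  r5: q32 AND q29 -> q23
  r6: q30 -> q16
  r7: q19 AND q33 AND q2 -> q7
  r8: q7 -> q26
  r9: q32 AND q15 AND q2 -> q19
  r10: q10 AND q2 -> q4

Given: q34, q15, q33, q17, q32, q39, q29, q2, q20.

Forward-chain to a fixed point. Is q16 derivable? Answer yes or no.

no

[1] r2 [q17 -> q21]; r4 [q39 AND q34 -> q10]; r5 [q32 AND q29 -> q23]; r9 [q32 AND q15 AND q2 -> q19]. ⇒ new: q21, q10, q23, q19.
[2] r7 [q19 AND q33 AND q2 -> q7]; r10 [q10 AND q2 -> q4]. ⇒ new: q7, q4.
[3] r1 [q4 -> q8]; r3 [q7 AND q4 AND q34 -> q9]; r8 [q7 -> q26]. ⇒ new: q8, q9, q26.
Fixed point reached. q16 is concluded only by r6; r6 needs q30 (never derived).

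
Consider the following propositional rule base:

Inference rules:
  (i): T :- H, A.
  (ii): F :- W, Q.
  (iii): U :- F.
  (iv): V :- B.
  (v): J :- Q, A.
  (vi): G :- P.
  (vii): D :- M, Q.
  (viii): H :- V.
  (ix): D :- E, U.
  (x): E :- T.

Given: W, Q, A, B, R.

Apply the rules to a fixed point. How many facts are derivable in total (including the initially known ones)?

Round 1: (ii) [F :- W, Q.]; (iv) [V :- B.]; (v) [J :- Q, A.]. Adds F, V, J.
Round 2: (iii) [U :- F.]; (viii) [H :- V.]. Adds U, H.
Round 3: (i) [T :- H, A.]. Adds T.
Round 4: (x) [E :- T.]. Adds E.
Round 5: (ix) [D :- E, U.]. Adds D.
Closure: {A, B, D, E, F, H, J, Q, R, T, U, V, W} — 13 facts.

13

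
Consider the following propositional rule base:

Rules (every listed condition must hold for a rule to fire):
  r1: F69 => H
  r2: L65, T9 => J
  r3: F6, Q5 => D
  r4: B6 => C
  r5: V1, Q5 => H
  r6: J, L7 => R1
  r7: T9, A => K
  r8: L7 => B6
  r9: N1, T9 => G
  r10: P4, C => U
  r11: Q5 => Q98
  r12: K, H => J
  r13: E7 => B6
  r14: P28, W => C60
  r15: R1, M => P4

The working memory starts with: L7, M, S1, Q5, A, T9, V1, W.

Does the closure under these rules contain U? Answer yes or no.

yes

Round 1 — r5, r7, r8, r11, derive H, K, B6, Q98.
Round 2 — r4, r12, derive C, J.
Round 3 — r6, derive R1.
Round 4 — r15, derive P4.
Round 5 — r10, derive U.
U appears in round 5, so it is derivable.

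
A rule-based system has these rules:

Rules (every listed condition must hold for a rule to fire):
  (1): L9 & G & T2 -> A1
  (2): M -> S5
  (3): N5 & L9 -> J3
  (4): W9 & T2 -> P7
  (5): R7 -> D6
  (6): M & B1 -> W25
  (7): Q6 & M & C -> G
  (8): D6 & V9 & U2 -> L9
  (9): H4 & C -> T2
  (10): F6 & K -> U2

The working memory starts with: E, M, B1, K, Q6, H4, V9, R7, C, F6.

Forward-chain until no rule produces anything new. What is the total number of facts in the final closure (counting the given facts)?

Round 1: (2) [M -> S5]; (5) [R7 -> D6]; (6) [M & B1 -> W25]; (7) [Q6 & M & C -> G]; (9) [H4 & C -> T2]; (10) [F6 & K -> U2]. Adds S5, D6, W25, G, T2, U2.
Round 2: (8) [D6 & V9 & U2 -> L9]. Adds L9.
Round 3: (1) [L9 & G & T2 -> A1]. Adds A1.
Closure: {A1, B1, C, D6, E, F6, G, H4, K, L9, M, Q6, R7, S5, T2, U2, V9, W25} — 18 facts.

18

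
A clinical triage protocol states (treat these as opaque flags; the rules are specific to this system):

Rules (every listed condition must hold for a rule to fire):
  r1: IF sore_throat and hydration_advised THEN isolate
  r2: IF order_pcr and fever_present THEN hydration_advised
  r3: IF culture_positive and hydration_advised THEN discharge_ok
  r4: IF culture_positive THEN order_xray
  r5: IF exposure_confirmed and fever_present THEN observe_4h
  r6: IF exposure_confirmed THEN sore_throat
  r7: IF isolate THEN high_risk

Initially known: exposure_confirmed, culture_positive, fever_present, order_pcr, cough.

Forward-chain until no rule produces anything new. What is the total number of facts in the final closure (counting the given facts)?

[1] r2 [IF order_pcr and fever_present THEN hydration_advised]; r4 [IF culture_positive THEN order_xray]; r5 [IF exposure_confirmed and fever_present THEN observe_4h]; r6 [IF exposure_confirmed THEN sore_throat]. ⇒ new: hydration_advised, order_xray, observe_4h, sore_throat.
[2] r1 [IF sore_throat and hydration_advised THEN isolate]; r3 [IF culture_positive and hydration_advised THEN discharge_ok]. ⇒ new: isolate, discharge_ok.
[3] r7 [IF isolate THEN high_risk]. ⇒ new: high_risk.
Closure: {cough, culture_positive, discharge_ok, exposure_confirmed, fever_present, high_risk, hydration_advised, isolate, observe_4h, order_pcr, order_xray, sore_throat} — 12 facts.

12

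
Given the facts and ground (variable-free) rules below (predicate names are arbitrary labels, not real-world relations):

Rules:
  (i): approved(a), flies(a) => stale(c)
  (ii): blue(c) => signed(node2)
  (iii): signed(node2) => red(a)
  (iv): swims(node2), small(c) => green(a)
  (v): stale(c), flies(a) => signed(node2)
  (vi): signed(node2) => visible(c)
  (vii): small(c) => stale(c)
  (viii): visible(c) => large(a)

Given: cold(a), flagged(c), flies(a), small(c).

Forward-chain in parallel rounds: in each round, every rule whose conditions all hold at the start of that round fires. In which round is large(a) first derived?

4

Round 1: (vii) [small(c) => stale(c)]. New: stale(c).
Round 2: (v) [stale(c), flies(a) => signed(node2)]. New: signed(node2).
Round 3: (iii) [signed(node2) => red(a)]; (vi) [signed(node2) => visible(c)]. New: red(a), visible(c).
Round 4: (viii) [visible(c) => large(a)]. New: large(a).
large(a) first appears in round 4.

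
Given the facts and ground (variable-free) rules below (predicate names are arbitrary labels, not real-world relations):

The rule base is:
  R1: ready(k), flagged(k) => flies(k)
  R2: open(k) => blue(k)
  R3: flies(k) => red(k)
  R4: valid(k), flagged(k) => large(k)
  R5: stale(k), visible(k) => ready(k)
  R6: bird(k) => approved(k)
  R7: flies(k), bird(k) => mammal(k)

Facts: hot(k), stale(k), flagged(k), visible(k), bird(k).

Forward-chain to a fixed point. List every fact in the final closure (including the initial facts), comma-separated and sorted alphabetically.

approved(k), bird(k), flagged(k), flies(k), hot(k), mammal(k), ready(k), red(k), stale(k), visible(k)

Round 1: R5 [stale(k), visible(k) => ready(k)]; R6 [bird(k) => approved(k)]. New: ready(k), approved(k).
Round 2: R1 [ready(k), flagged(k) => flies(k)]. New: flies(k).
Round 3: R3 [flies(k) => red(k)]; R7 [flies(k), bird(k) => mammal(k)]. New: red(k), mammal(k).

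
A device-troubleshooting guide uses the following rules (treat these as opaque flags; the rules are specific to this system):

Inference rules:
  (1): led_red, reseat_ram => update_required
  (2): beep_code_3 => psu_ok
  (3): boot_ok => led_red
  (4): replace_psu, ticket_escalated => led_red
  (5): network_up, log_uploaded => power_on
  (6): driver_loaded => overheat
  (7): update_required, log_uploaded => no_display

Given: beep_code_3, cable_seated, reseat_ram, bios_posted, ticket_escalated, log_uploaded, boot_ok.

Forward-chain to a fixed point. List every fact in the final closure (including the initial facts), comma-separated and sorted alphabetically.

beep_code_3, bios_posted, boot_ok, cable_seated, led_red, log_uploaded, no_display, psu_ok, reseat_ram, ticket_escalated, update_required

Round 1 fires (2), (3), giving psu_ok, led_red.
Round 2 fires (1), giving update_required.
Round 3 fires (7), giving no_display.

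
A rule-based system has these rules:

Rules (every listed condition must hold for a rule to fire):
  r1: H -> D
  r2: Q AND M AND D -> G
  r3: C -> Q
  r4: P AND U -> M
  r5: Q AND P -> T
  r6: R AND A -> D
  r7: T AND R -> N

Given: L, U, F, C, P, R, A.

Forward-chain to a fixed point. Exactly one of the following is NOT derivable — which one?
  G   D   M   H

H

Round 1 fires r3, r4, r6, giving Q, M, D.
Round 2 fires r2, r5, giving G, T.
Round 3 fires r7, giving N.
Derived: D (round 1), G (round 2), M (round 1). H never appears in any round.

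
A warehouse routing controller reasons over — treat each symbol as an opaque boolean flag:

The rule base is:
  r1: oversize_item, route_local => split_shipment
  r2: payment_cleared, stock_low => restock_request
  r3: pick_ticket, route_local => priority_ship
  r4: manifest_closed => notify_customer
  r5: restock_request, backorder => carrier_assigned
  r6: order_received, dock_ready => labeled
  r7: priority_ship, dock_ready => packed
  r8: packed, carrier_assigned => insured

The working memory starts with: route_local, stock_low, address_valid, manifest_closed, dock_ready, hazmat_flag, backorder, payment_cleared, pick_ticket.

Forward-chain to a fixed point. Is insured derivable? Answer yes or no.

Round 1: r2 [payment_cleared, stock_low => restock_request]; r3 [pick_ticket, route_local => priority_ship]; r4 [manifest_closed => notify_customer]. New: restock_request, priority_ship, notify_customer.
Round 2: r5 [restock_request, backorder => carrier_assigned]; r7 [priority_ship, dock_ready => packed]. New: carrier_assigned, packed.
Round 3: r8 [packed, carrier_assigned => insured]. New: insured.
insured appears in round 3, so it is derivable.

yes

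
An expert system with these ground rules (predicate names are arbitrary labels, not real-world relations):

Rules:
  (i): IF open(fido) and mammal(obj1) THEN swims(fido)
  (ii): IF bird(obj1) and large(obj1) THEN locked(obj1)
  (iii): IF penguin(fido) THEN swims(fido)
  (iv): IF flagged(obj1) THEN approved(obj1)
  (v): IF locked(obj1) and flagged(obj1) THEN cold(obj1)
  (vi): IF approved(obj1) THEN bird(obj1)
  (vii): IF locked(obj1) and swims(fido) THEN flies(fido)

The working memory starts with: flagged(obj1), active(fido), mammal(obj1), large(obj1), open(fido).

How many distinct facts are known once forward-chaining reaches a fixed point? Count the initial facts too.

11

Round 1: (i) [IF open(fido) and mammal(obj1) THEN swims(fido)]; (iv) [IF flagged(obj1) THEN approved(obj1)]. Adds swims(fido), approved(obj1).
Round 2: (vi) [IF approved(obj1) THEN bird(obj1)]. Adds bird(obj1).
Round 3: (ii) [IF bird(obj1) and large(obj1) THEN locked(obj1)]. Adds locked(obj1).
Round 4: (v) [IF locked(obj1) and flagged(obj1) THEN cold(obj1)]; (vii) [IF locked(obj1) and swims(fido) THEN flies(fido)]. Adds cold(obj1), flies(fido).
Closure: {active(fido), approved(obj1), bird(obj1), cold(obj1), flagged(obj1), flies(fido), large(obj1), locked(obj1), mammal(obj1), open(fido), swims(fido)} — 11 facts.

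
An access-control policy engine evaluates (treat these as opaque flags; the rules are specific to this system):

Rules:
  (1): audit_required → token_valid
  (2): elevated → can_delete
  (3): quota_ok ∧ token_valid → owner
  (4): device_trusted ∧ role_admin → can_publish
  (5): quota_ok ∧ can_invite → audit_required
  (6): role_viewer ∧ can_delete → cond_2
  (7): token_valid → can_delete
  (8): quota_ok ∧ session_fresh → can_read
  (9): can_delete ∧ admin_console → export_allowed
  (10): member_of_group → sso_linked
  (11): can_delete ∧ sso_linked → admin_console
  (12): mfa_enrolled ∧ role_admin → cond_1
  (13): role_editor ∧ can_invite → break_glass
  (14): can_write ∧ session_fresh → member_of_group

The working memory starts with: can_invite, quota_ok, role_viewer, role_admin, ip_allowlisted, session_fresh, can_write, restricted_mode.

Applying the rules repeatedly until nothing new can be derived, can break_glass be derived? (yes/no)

no

Round 1: (5) [quota_ok ∧ can_invite → audit_required]; (8) [quota_ok ∧ session_fresh → can_read]; (14) [can_write ∧ session_fresh → member_of_group]. New: audit_required, can_read, member_of_group.
Round 2: (1) [audit_required → token_valid]; (10) [member_of_group → sso_linked]. New: token_valid, sso_linked.
Round 3: (3) [quota_ok ∧ token_valid → owner]; (7) [token_valid → can_delete]. New: owner, can_delete.
Round 4: (6) [role_viewer ∧ can_delete → cond_2]; (11) [can_delete ∧ sso_linked → admin_console]. New: cond_2, admin_console.
Round 5: (9) [can_delete ∧ admin_console → export_allowed]. New: export_allowed.
Fixed point reached. break_glass is concluded only by (13); (13) needs role_editor (never derived).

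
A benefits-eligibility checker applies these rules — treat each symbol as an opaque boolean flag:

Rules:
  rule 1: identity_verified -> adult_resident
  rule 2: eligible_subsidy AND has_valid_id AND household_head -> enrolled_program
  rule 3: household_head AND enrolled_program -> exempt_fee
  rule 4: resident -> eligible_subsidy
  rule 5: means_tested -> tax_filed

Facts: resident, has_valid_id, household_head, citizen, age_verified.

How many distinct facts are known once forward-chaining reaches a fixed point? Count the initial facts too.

8

Round 1 — rule 4, derive eligible_subsidy.
Round 2 — rule 2, derive enrolled_program.
Round 3 — rule 3, derive exempt_fee.
Closure: {age_verified, citizen, eligible_subsidy, enrolled_program, exempt_fee, has_valid_id, household_head, resident} — 8 facts.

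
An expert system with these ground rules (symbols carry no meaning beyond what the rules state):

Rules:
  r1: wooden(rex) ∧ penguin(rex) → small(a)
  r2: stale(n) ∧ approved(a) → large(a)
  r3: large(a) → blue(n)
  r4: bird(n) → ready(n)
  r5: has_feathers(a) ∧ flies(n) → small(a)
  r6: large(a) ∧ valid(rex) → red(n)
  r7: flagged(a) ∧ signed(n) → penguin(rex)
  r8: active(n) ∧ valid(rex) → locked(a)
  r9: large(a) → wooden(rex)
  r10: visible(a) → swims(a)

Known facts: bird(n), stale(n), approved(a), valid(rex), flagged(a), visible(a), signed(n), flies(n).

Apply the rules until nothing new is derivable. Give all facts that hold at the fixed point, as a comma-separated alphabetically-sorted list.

approved(a), bird(n), blue(n), flagged(a), flies(n), large(a), penguin(rex), ready(n), red(n), signed(n), small(a), stale(n), swims(a), valid(rex), visible(a), wooden(rex)

Round 1 fires r2, r4, r7, r10, giving large(a), ready(n), penguin(rex), swims(a).
Round 2 fires r3, r6, r9, giving blue(n), red(n), wooden(rex).
Round 3 fires r1, giving small(a).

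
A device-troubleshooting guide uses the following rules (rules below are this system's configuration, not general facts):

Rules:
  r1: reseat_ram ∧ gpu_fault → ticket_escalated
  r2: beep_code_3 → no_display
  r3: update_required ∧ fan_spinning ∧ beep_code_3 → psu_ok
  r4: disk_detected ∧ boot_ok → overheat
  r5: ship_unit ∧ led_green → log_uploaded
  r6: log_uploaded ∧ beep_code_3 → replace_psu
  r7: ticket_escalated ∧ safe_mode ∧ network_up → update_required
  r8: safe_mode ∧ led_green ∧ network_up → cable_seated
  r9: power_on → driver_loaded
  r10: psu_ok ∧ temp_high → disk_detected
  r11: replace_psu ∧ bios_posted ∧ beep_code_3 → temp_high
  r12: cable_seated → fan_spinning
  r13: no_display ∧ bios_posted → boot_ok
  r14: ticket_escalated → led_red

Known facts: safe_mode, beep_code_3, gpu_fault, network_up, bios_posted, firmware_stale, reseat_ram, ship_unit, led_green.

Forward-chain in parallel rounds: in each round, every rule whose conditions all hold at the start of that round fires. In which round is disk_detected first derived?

4

[1] r1 [reseat_ram ∧ gpu_fault → ticket_escalated]; r2 [beep_code_3 → no_display]; r5 [ship_unit ∧ led_green → log_uploaded]; r8 [safe_mode ∧ led_green ∧ network_up → cable_seated]. ⇒ new: ticket_escalated, no_display, log_uploaded, cable_seated.
[2] r6 [log_uploaded ∧ beep_code_3 → replace_psu]; r7 [ticket_escalated ∧ safe_mode ∧ network_up → update_required]; r12 [cable_seated → fan_spinning]; r13 [no_display ∧ bios_posted → boot_ok]; r14 [ticket_escalated → led_red]. ⇒ new: replace_psu, update_required, fan_spinning, boot_ok, led_red.
[3] r3 [update_required ∧ fan_spinning ∧ beep_code_3 → psu_ok]; r11 [replace_psu ∧ bios_posted ∧ beep_code_3 → temp_high]. ⇒ new: psu_ok, temp_high.
[4] r10 [psu_ok ∧ temp_high → disk_detected]. ⇒ new: disk_detected.
disk_detected first appears in round 4.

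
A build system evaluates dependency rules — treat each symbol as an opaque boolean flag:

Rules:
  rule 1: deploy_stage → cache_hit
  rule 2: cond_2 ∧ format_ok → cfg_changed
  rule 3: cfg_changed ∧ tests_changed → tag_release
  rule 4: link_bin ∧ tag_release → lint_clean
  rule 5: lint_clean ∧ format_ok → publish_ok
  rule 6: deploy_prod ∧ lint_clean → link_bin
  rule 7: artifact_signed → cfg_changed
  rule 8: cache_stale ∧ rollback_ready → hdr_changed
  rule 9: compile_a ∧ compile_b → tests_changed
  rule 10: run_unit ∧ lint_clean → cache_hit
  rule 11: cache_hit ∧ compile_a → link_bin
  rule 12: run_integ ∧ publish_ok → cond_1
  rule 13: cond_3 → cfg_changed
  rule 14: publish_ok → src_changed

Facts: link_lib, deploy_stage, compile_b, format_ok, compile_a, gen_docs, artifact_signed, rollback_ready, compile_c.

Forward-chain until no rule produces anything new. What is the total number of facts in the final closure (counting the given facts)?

17

Round 1 — rule 1, rule 7, rule 9, derive cache_hit, cfg_changed, tests_changed.
Round 2 — rule 3, rule 11, derive tag_release, link_bin.
Round 3 — rule 4, derive lint_clean.
Round 4 — rule 5, derive publish_ok.
Round 5 — rule 14, derive src_changed.
Closure: {artifact_signed, cache_hit, cfg_changed, compile_a, compile_b, compile_c, deploy_stage, format_ok, gen_docs, link_bin, link_lib, lint_clean, publish_ok, rollback_ready, src_changed, tag_release, tests_changed} — 17 facts.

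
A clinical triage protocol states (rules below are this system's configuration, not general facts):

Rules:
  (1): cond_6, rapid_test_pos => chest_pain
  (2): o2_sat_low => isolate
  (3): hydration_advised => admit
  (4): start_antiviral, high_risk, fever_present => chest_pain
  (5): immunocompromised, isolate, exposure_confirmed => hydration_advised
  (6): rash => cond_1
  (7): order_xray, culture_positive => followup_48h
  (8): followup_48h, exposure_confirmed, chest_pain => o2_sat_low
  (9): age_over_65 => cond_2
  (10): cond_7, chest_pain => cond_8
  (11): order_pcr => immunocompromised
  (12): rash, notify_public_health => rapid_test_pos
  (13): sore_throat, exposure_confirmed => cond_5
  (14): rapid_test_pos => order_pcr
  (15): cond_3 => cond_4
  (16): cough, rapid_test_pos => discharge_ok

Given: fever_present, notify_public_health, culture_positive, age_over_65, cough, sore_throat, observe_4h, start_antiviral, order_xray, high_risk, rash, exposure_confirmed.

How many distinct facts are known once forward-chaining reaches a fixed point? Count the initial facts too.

Round 1 — (4), (6), (7), (9), (12), (13), derive chest_pain, cond_1, followup_48h, cond_2, rapid_test_pos, cond_5.
Round 2 — (8), (14), (16), derive o2_sat_low, order_pcr, discharge_ok.
Round 3 — (2), (11), derive isolate, immunocompromised.
Round 4 — (5), derive hydration_advised.
Round 5 — (3), derive admit.
Closure: {admit, age_over_65, chest_pain, cond_1, cond_2, cond_5, cough, culture_positive, discharge_ok, exposure_confirmed, fever_present, followup_48h, high_risk, hydration_advised, immunocompromised, isolate, notify_public_health, o2_sat_low, observe_4h, order_pcr, order_xray, rapid_test_pos, rash, sore_throat, start_antiviral} — 25 facts.

25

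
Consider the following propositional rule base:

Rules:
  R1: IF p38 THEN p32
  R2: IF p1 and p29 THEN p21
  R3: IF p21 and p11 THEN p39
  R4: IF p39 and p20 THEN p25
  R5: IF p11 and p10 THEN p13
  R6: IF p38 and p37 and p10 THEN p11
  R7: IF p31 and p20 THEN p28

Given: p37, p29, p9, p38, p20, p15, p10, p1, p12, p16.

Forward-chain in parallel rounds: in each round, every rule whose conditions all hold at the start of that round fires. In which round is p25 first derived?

Round 1 fires R1, R2, R6, giving p32, p21, p11.
Round 2 fires R3, R5, giving p39, p13.
Round 3 fires R4, giving p25.
p25 first appears in round 3.

3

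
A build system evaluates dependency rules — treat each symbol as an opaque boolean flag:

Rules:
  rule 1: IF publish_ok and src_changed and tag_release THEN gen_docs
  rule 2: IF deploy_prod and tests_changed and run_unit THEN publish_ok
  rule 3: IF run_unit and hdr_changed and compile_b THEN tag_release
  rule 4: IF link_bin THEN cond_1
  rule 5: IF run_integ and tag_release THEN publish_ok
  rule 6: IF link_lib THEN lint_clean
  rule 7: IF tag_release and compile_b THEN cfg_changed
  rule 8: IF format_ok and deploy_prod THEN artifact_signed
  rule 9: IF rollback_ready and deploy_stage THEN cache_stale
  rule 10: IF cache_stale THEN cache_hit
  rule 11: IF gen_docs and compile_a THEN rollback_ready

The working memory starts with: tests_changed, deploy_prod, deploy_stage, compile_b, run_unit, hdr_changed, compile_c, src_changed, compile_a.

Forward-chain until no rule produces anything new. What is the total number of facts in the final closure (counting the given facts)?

16

Round 1: rule 2 [IF deploy_prod and tests_changed and run_unit THEN publish_ok]; rule 3 [IF run_unit and hdr_changed and compile_b THEN tag_release]. New: publish_ok, tag_release.
Round 2: rule 1 [IF publish_ok and src_changed and tag_release THEN gen_docs]; rule 7 [IF tag_release and compile_b THEN cfg_changed]. New: gen_docs, cfg_changed.
Round 3: rule 11 [IF gen_docs and compile_a THEN rollback_ready]. New: rollback_ready.
Round 4: rule 9 [IF rollback_ready and deploy_stage THEN cache_stale]. New: cache_stale.
Round 5: rule 10 [IF cache_stale THEN cache_hit]. New: cache_hit.
Closure: {cache_hit, cache_stale, cfg_changed, compile_a, compile_b, compile_c, deploy_prod, deploy_stage, gen_docs, hdr_changed, publish_ok, rollback_ready, run_unit, src_changed, tag_release, tests_changed} — 16 facts.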